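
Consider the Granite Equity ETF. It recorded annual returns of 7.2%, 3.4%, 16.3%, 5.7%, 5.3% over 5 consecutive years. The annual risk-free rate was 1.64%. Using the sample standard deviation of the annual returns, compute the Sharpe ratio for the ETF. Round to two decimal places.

1.17

r̄ = (7.2 + 3.4 + 16.3 + 5.7 + 5.3) / 5 = 37.90 / 5 = 7.5800%
Σ(r − r̄)² = 102.3880; sample σ = √(102.3880/4) = 5.0593%
Sharpe = (r̄ − rf) / σ = (7.5800 − 1.64) / 5.0593 = 5.9400 / 5.0593 = 1.1741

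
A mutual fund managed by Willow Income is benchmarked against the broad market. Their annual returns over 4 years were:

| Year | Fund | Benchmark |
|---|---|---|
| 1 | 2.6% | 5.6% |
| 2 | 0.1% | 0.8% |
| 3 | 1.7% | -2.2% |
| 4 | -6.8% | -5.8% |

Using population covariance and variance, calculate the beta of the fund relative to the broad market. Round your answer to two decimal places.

r̄p = -0.6000%,  r̄m = -0.4000%
Cov = Σ(rp − r̄p)(rm − r̄m) / 4 = 12.3450
Var(rm) = Σ(rm − r̄m)² / 4 = 17.4600
β = Cov / Var = 12.3450 / 17.4600 = 0.7070

0.71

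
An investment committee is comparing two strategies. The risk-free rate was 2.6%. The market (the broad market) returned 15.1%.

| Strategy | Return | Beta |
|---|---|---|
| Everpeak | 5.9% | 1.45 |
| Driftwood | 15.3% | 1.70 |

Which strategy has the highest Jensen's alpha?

Driftwood

Everpeak: α = 5.9% − [2.6% + 1.45 × (15.1% − 2.6%)] = -14.825
Driftwood: α = 15.3% − [2.6% + 1.70 × (15.1% − 2.6%)] = -8.550
Highest: Driftwood (-8.550).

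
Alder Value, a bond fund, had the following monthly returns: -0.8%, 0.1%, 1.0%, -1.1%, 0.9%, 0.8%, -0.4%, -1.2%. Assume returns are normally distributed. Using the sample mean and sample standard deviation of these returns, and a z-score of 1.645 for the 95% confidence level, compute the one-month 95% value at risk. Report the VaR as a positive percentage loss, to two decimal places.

1.59

μ = (-0.8 + 0.1 + 1 − 1.1 + 0.9 + 0.8 − 0.4 − 1.2) / 8 = -0.70 / 8 = -0.0875%
Sample σ = √[Σ(r − μ)² / 7] = √[5.8488 / 7] = √0.8355 = 0.9141%
VaR = −(μ − z·σ) = −(-0.0875 − 1.645 × 0.9141) = −(-1.5912) = 1.5912%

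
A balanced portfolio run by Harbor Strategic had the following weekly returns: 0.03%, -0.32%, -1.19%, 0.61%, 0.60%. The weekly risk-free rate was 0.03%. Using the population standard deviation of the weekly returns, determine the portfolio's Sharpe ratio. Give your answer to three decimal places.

-0.126

r̄ = (0.03 − 0.32 − 1.19 + 0.61 + 0.6) / 5 = -0.0540%
Σ(r − r̄)² = (0.03 − (-0.0540))² + (-0.32 − (-0.0540))² + (-1.19 − (-0.0540))² + … = 2.2369
population σ = √(2.2369 / 5) = √0.4474 = 0.6689%
Sharpe = (r̄ − rf) / σ = (-0.0540 − 0.03) / 0.6689 = -0.0840 / 0.6689 = -0.1256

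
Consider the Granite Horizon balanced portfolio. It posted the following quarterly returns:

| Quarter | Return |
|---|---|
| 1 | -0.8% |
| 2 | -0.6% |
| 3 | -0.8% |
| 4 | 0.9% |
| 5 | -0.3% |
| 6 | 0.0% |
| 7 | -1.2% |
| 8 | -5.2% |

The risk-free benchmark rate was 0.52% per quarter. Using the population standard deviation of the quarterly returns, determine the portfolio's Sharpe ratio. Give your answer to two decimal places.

-0.90

Mean return μ = -8.00 / 8 = -1.0000%
Population std dev = √[23.0200 / 8] = 1.6963%
Sharpe = (μ − rf) / σ = (-1.0000 − 0.52) / 1.6963 = -1.5200 / 1.6963 = -0.8961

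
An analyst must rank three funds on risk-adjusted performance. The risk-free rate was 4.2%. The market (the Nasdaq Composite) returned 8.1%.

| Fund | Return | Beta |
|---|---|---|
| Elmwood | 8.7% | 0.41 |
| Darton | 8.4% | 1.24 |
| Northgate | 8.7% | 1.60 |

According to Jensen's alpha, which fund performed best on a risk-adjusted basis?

Elmwood: α = 8.7% − [4.2% + 0.41 × (8.1% − 4.2%)] = 2.901
Darton: α = 8.4% − [4.2% + 1.24 × (8.1% − 4.2%)] = -0.636
Northgate: α = 8.7% − [4.2% + 1.60 × (8.1% − 4.2%)] = -1.740
Highest: Elmwood (2.901).

Elmwood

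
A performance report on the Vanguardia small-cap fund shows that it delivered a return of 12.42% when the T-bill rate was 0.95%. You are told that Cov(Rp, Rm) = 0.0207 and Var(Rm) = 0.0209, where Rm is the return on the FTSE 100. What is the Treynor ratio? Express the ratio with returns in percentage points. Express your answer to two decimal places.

β = Cov / Var = 0.0207 / 0.0209 = 0.9904
Treynor = (Rp − Rf) / β = (12.42% − 0.95%) / 0.9904 = 11.47 / 0.9904 = 11.5812

11.58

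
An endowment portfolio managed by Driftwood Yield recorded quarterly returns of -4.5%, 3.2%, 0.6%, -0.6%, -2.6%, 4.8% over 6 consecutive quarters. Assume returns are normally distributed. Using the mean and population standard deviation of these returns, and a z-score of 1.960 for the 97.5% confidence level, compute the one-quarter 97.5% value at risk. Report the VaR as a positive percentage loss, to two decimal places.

r̄ = (-4.5 + 3.2 + 0.6 − 0.6 − 2.6 + 4.8) / 6 = 0.90 / 6 = 0.1500%
Population std dev = √[60.8750 / 6] = 3.1853%
VaR = −(r̄ − z·σ) = −(0.1500 − 1.960 × 3.1853) = −(-6.0932) = 6.0932%

6.09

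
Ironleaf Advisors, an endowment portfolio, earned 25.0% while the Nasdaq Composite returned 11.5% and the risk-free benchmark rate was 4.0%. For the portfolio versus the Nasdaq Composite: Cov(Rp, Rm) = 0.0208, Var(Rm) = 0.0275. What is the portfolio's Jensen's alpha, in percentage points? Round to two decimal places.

β = Cov / Var = 0.0208 / 0.0275 = 0.7564
E[R] = Rf + β(Rm − Rf) = 4.0% + 0.7564 × (11.5% − 4.0%) = 9.6730%
α = Rp − E[R] = 25.0% − 9.6730% = 15.3270

15.33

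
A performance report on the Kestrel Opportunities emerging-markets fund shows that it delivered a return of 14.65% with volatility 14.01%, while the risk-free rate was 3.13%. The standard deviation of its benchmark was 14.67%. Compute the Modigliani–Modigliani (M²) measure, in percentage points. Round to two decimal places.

Sharpe = (Rp − Rf) / σp = (14.65% − 3.13%) / 14.01% = 0.8223
M² = Rf + Sharpe × σm = 3.13% + 0.8223 × 14.67% = 15.1931%

15.19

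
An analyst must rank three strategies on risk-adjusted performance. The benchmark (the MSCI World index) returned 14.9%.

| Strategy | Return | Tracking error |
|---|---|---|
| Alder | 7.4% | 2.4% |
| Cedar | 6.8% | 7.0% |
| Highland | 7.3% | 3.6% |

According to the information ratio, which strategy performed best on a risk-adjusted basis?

Cedar

Alder: IR = (7.4% − 14.9%) / 2.4% = -3.125
Cedar: IR = (6.8% − 14.9%) / 7.0% = -1.157
Highland: IR = (7.3% − 14.9%) / 3.6% = -2.111
Highest: Cedar (-1.157).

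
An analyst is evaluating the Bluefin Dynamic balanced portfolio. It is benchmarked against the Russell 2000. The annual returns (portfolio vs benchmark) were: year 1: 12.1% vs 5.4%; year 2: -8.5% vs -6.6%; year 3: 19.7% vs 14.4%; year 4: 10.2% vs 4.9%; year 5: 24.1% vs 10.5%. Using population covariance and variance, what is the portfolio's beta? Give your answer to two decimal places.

r̄p = 11.5200%,  r̄m = 5.7200%
Cov = Σ(rp − r̄p)(rm − r̄m) / 5 = 75.7356
Var(rm) = Σ(rm − r̄m)² / 5 = 50.1496
β = Cov / Var = 75.7356 / 50.1496 = 1.5102

1.51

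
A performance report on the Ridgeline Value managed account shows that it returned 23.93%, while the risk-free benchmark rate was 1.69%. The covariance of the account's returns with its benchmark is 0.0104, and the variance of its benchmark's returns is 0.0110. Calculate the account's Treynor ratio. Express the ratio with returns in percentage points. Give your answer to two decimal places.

23.52

β = Cov / Var = 0.0104 / 0.0110 = 0.9455
Treynor = (Rp − Rf) / β = (23.93% − 1.69%) / 0.9455 = 22.24 / 0.9455 = 23.5219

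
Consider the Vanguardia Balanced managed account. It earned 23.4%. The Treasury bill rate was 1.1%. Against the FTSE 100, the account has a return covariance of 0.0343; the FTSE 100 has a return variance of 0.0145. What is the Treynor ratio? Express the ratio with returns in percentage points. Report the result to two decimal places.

9.43

β = Cov / Var = 0.0343 / 0.0145 = 2.3655
Treynor = (Rp − Rf) / β = (23.4% − 1.1%) / 2.3655 = 22.30 / 2.3655 = 9.4272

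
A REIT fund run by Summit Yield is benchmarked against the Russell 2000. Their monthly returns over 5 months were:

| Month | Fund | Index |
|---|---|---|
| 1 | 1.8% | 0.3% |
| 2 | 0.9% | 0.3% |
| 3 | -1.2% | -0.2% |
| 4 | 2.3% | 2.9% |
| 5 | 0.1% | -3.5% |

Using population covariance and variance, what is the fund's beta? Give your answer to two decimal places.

0.36

r̄p = 0.7800%,  r̄m = -0.0400%
Cov = Σ(rp − r̄p)(rm − r̄m) / 5 = 1.5052
Var(rm) = Σ(rm − r̄m)² / 5 = 4.1744
β = Cov / Var = 1.5052 / 4.1744 = 0.3606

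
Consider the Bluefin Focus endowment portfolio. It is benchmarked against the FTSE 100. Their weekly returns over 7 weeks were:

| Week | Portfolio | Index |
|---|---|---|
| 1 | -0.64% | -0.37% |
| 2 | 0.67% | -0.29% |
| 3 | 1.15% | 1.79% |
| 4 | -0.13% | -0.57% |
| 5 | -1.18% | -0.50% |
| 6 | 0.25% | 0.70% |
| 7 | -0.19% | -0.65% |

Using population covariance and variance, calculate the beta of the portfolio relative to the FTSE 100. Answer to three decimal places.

r̄p = -0.0100%,  r̄m = 0.0157%
Cov = Σ(rp − r̄p)(rm − r̄m) / 7 = 0.4378
Var(rm) = Σ(rm − r̄m)² / 7 = 0.7015
β = Cov / Var = 0.4378 / 0.7015 = 0.6241

0.624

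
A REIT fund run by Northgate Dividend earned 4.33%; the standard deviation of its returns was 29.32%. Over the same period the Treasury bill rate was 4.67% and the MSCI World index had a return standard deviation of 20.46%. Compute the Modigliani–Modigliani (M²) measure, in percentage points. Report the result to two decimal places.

Sharpe = (Rp − Rf) / σp = (4.33% − 4.67%) / 29.32% = -0.0116
M² = Rf + Sharpe × σm = 4.67% + -0.0116 × 20.46% = 4.4327%

4.43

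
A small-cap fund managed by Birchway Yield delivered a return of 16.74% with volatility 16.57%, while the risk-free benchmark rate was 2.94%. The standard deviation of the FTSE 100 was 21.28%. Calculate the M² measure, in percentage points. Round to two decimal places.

20.66

Sharpe = (Rp − Rf) / σp = (16.74% − 2.94%) / 16.57% = 0.8328
M² = Rf + Sharpe × σm = 2.94% + 0.8328 × 21.28% = 20.6620%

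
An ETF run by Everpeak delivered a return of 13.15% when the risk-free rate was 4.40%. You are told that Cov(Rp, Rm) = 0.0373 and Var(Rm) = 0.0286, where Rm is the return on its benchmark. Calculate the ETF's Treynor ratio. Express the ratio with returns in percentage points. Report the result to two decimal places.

6.71

β = Cov / Var = 0.0373 / 0.0286 = 1.3042
Treynor = (Rp − Rf) / β = (13.15% − 4.40%) / 1.3042 = 8.75 / 1.3042 = 6.7091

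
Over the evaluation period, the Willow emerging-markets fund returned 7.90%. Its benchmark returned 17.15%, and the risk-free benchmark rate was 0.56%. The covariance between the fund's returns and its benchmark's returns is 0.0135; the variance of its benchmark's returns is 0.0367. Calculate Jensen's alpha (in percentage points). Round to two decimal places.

1.24

β = Cov / Var = 0.0135 / 0.0367 = 0.3678
E[R] = Rf + β(Rm − Rf) = 0.56% + 0.3678 × (17.15% − 0.56%) = 6.6618%
α = Rp − E[R] = 7.90% − 6.6618% = 1.2382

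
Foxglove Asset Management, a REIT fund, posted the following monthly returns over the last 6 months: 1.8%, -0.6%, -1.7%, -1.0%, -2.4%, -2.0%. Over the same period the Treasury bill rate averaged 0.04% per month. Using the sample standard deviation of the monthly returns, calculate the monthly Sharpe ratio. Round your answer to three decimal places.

-0.676

Mean return r̄ = -5.90 / 6 = -0.9833%
Σ(r − r̄)² = 11.4483; sample σ = √(11.4483/5) = 1.5132%
Sharpe = (r̄ − rf) / σ = (-0.9833 − 0.04) / 1.5132 = -1.0233 / 1.5132 = -0.6762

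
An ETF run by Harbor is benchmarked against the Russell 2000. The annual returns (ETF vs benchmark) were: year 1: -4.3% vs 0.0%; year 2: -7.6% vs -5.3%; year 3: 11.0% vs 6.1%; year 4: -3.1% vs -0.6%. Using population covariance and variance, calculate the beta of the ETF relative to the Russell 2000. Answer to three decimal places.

r̄p = -1.0000%,  r̄m = 0.0500%
Cov = Σ(rp − r̄p)(rm − r̄m) / 4 = 27.3600
Var(rm) = Σ(rm − r̄m)² / 4 = 16.4125
β = Cov / Var = 27.3600 / 16.4125 = 1.6670

1.667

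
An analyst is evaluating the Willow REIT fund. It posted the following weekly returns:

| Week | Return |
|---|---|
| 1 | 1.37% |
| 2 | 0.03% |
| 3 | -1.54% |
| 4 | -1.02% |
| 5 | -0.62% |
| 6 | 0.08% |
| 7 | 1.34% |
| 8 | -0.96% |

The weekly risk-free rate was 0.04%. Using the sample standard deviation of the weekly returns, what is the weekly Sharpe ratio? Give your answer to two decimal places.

Mean return μ = -1.320 / 8 = -0.1650%
Σ(r − μ)² = 8.1800; sample σ = √(8.1800/7) = 1.0810%
Sharpe = (μ − rf) / σ = (-0.1650 − 0.04) / 1.0810 = -0.2050 / 1.0810 = -0.1896

-0.19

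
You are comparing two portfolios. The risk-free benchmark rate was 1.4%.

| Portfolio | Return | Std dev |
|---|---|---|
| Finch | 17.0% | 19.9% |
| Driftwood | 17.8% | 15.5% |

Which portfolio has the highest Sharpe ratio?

Finch: Sharpe ratio = (17.0% − 1.4%) / 19.9% = 0.784
Driftwood: Sharpe ratio = (17.8% − 1.4%) / 15.5% = 1.058
Highest: Driftwood (1.058).

Driftwood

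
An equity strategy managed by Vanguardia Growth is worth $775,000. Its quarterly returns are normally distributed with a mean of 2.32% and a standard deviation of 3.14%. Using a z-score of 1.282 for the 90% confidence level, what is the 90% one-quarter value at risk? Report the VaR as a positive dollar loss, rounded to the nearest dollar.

Return at the 90% tail: μ − z·σ = 2.32% − 1.282 × 3.14% = 2.32 − 4.02548 = -1.70548%
VaR = −(-1.70548%) × $775,000 = 1.70548% × $775,000 = $13,217

$13,217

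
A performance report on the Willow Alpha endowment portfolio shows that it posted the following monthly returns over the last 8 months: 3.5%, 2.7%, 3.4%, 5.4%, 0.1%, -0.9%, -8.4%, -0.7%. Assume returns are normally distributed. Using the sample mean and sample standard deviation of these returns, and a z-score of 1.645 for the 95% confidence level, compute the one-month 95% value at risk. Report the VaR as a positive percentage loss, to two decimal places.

6.42

Mean return μ = 5.10 / 8 = 0.6375%
Σ(r − μ)² = 128.8788; sample σ = √(128.8788/7) = 4.2908%
VaR = −(μ − z·σ) = −(0.6375 − 1.645 × 4.2908) = −(-6.4209) = 6.4209%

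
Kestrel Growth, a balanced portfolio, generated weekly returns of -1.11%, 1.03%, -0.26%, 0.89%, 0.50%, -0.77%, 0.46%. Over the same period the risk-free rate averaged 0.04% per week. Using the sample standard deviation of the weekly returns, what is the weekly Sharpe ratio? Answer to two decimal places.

r̄ = (-1.11 + 1.03 − 0.26 + 0.89 + 0.5 − 0.77 + 0.46) / 7 = 0.740 / 7 = 0.1057%
Σ(r − r̄)² = (-1.11 − 0.1057)² + (1.03 − 0.1057)² + … = 4.1290
sample σ = √(4.1290 / 6) = √0.6882 = 0.8296%
Sharpe = (r̄ − rf) / σ = (0.1057 − 0.04) / 0.8296 = 0.0657 / 0.8296 = 0.0792

0.08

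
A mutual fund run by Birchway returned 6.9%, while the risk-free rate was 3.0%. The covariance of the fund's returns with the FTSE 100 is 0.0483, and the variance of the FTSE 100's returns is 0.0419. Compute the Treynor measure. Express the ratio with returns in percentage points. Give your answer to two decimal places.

β = Cov / Var = 0.0483 / 0.0419 = 1.1527
Treynor = (Rp − Rf) / β = (6.9% − 3.0%) / 1.1527 = 3.90 / 1.1527 = 3.3834

3.38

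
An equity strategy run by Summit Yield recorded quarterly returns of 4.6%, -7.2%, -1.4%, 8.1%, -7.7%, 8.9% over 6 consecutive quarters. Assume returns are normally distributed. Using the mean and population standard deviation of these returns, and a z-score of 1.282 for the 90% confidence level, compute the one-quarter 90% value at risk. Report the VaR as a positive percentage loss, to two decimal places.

7.79

Mean return μ = 5.30 / 6 = 0.8833%
Population σ = √[Σ(r − μ)² / 6] = √[274.3883 / 6] = √45.7314 = 6.7625%
VaR = −(μ − z·σ) = −(0.8833 − 1.282 × 6.7625) = −(-7.7862) = 7.7862%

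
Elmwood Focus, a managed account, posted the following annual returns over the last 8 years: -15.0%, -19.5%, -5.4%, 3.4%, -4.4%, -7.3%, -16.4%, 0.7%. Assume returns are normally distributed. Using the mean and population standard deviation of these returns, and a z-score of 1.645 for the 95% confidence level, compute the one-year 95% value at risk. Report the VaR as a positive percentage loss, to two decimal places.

r̄ = (-15 − 19.5 − 5.4 + 3.4 − 4.4 − 7.3 − 16.4 + 0.7) / 8 = -7.9875%
Population σ = √[Σ(r − r̄)² / 8] = √[477.6688 / 8] = √59.7086 = 7.7271%
VaR = −(r̄ − z·σ) = −(-7.9875 − 1.645 × 7.7271) = −(-20.6986) = 20.6986%

20.70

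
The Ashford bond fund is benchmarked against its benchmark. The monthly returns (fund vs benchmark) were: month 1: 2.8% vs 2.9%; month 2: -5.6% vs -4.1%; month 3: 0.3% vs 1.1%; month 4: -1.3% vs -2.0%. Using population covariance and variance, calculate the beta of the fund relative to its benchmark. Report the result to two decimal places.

r̄p = -0.9500%,  r̄m = -0.5250%
Cov = Σ(rp − r̄p)(rm − r̄m) / 4 = 8.0038
Var(rm) = Σ(rm − r̄m)² / 4 = 7.3319
β = Cov / Var = 8.0038 / 7.3319 = 1.0916

1.09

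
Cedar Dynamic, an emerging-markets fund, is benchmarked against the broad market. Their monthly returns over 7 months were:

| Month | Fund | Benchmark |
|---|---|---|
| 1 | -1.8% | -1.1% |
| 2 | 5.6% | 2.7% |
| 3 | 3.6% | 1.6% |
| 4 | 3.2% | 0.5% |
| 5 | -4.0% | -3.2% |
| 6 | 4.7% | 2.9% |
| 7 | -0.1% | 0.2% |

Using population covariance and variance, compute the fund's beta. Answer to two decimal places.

1.60

r̄p = 1.6000%,  r̄m = 0.5143%
Cov = Σ(rp − r̄p)(rm − r̄m) / 7 = 6.4443
Var(rm) = Σ(rm − r̄m)² / 7 = 4.0212
β = Cov / Var = 6.4443 / 4.0212 = 1.6026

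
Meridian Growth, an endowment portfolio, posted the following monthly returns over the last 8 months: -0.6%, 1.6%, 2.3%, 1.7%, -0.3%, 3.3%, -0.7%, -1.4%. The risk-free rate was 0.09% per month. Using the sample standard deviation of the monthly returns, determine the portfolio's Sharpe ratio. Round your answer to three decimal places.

0.381

Mean return r̄ = 5.90 / 8 = 0.7375%
Sample std dev = √[20.1788 / 7] = 1.6978%
Sharpe = (r̄ − rf) / σ = (0.7375 − 0.09) / 1.6978 = 0.6475 / 1.6978 = 0.3814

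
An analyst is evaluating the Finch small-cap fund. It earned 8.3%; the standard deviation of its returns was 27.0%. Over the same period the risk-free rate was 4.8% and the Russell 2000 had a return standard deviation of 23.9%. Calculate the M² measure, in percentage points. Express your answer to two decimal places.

7.90

Sharpe = (Rp − Rf) / σp = (8.3% − 4.8%) / 27.0% = 0.1296
M² = Rf + Sharpe × σm = 4.8% + 0.1296 × 23.9% = 7.8974%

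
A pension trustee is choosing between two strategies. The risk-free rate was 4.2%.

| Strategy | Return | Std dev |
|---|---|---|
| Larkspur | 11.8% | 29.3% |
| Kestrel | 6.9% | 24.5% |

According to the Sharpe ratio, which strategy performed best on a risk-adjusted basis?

Larkspur

Larkspur: Sharpe ratio = (11.8% − 4.2%) / 29.3% = 0.259
Kestrel: Sharpe ratio = (6.9% − 4.2%) / 24.5% = 0.110
Highest: Larkspur (0.259).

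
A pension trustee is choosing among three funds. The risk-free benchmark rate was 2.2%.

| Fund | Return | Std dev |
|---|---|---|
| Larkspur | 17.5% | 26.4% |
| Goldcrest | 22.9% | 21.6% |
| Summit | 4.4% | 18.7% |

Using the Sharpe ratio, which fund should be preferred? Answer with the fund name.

Larkspur: Sharpe ratio = (17.5% − 2.2%) / 26.4% = 0.580
Goldcrest: Sharpe ratio = (22.9% − 2.2%) / 21.6% = 0.958
Summit: Sharpe ratio = (4.4% − 2.2%) / 18.7% = 0.118
Highest: Goldcrest (0.958).

Goldcrest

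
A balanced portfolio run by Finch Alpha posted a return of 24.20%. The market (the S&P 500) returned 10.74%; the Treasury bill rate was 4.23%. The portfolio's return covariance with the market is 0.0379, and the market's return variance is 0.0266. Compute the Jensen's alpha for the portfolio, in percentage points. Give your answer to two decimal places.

10.69

β = Cov / Var = 0.0379 / 0.0266 = 1.4248
E[R] = Rf + β(Rm − Rf) = 4.23% + 1.4248 × (10.74% − 4.23%) = 13.5054%
α = Rp − E[R] = 24.20% − 13.5054% = 10.6946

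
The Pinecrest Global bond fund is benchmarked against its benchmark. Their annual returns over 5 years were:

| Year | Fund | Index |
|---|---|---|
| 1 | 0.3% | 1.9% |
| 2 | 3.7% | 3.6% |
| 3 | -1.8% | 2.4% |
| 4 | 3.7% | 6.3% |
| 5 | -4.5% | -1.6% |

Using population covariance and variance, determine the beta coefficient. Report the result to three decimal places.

r̄p = 0.2800%,  r̄m = 2.5200%
Cov = Σ(rp − r̄p)(rm − r̄m) / 5 = 7.3104
Var(rm) = Σ(rm − r̄m)² / 5 = 6.5656
β = Cov / Var = 7.3104 / 6.5656 = 1.1134

1.113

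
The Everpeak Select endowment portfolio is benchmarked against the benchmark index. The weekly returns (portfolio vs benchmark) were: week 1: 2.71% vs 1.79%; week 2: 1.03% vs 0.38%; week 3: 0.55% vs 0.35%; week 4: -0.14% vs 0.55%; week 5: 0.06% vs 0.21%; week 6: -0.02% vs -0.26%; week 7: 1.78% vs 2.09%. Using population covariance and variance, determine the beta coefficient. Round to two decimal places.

1.05

r̄p = 0.8529%,  r̄m = 0.7300%
Cov = Σ(rp − r̄p)(rm − r̄m) / 7 = 0.6768
Var(rm) = Σ(rm − r̄m)² / 7 = 0.6461
β = Cov / Var = 0.6768 / 0.6461 = 1.0475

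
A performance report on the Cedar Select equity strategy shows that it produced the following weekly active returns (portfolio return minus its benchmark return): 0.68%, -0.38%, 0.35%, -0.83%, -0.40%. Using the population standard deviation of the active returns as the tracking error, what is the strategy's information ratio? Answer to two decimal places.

r̄ = (0.68 − 0.38 + 0.35 − 0.83 − 0.4) / 5 = -0.580 / 5 = -0.1160%
Σ(r − r̄)² = 1.5109; population σ = √(1.5109/5) = 0.5497%
IR = r̄ / tracking error = -0.1160 / 0.5497 = -0.2110

-0.21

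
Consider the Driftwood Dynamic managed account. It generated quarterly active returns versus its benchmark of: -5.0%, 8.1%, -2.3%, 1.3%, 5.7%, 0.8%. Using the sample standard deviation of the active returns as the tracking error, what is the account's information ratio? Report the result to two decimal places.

r̄ = (-5 + 8.1 − 2.3 + 1.3 + 5.7 + 0.8) / 6 = 1.4333%
Sample σ = √[Σ(r − r̄)² / 5] = √[118.3933 / 5] = √23.6787 = 4.8661%
IR = r̄ / tracking error = 1.4333 / 4.8661 = 0.2945

0.29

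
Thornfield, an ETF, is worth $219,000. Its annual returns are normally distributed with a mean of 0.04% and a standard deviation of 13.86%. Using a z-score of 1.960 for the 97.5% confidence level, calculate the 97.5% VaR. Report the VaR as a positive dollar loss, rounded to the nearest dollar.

$59,405

Return at the 97.5% tail: μ − z·σ = 0.04% − 1.960 × 13.86% = 0.04 − 27.1656 = -27.1256%
VaR = −(-27.1256%) × $219,000 = 27.1256% × $219,000 = $59,405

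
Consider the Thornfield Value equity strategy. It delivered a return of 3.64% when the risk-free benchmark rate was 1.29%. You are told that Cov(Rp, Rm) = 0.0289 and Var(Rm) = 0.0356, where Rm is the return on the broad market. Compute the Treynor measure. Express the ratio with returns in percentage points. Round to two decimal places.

2.89

β = Cov / Var = 0.0289 / 0.0356 = 0.8118
Treynor = (Rp − Rf) / β = (3.64% − 1.29%) / 0.8118 = 2.35 / 0.8118 = 2.8948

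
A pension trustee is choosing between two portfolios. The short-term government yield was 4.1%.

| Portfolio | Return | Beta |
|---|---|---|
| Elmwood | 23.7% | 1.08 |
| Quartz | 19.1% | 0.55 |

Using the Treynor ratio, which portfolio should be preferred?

Elmwood: Treynor = (23.7% − 4.1%) / 1.08 = 18.148
Quartz: Treynor = (19.1% − 4.1%) / 0.55 = 27.273
Highest: Quartz (27.273).

Quartz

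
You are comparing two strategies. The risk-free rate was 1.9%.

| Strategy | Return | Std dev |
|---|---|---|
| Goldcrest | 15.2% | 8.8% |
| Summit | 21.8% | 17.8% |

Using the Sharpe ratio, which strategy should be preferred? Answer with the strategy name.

Goldcrest

Goldcrest: Sharpe ratio = (15.2% − 1.9%) / 8.8% = 1.511
Summit: Sharpe ratio = (21.8% − 1.9%) / 17.8% = 1.118
Highest: Goldcrest (1.511).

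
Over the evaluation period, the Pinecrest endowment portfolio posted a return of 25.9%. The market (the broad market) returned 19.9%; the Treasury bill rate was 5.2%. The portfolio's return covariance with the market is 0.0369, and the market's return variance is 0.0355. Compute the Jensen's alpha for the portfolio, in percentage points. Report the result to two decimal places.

β = Cov / Var = 0.0369 / 0.0355 = 1.0394
E[R] = Rf + β(Rm − Rf) = 5.2% + 1.0394 × (19.9% − 5.2%) = 20.4792%
α = Rp − E[R] = 25.9% − 20.4792% = 5.4208

5.42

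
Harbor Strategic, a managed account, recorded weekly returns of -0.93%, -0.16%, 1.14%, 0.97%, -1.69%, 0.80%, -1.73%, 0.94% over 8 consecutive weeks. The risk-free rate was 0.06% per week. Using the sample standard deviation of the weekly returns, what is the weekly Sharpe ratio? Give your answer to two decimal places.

-0.12

Mean return μ = -0.660 / 8 = -0.0825%
Σ(r − μ)² = (-0.93 − (-0.0825))² + (-0.16 − (-0.0825))² + (1.14 − (-0.0825))² + … = 10.4492
sample σ = √(10.4492 / 7) = √1.4927 = 1.2218%
Sharpe = (μ − rf) / σ = (-0.0825 − 0.06) / 1.2218 = -0.1425 / 1.2218 = -0.1166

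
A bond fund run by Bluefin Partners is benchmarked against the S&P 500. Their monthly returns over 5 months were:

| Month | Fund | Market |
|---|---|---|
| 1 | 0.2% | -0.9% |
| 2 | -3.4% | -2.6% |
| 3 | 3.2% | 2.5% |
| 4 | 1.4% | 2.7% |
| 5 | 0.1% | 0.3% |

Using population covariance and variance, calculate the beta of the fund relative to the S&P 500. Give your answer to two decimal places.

0.97

r̄p = 0.3000%,  r̄m = 0.4000%
Cov = Σ(rp − r̄p)(rm − r̄m) / 5 = 3.9740
Var(rm) = Σ(rm − r̄m)² / 5 = 4.0800
β = Cov / Var = 3.9740 / 4.0800 = 0.9740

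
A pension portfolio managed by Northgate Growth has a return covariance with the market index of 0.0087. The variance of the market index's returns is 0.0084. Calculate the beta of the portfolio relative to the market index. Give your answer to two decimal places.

1.04

β = Cov(Rp, Rm) / Var(Rm) = 0.0087 / 0.0084 = 1.0357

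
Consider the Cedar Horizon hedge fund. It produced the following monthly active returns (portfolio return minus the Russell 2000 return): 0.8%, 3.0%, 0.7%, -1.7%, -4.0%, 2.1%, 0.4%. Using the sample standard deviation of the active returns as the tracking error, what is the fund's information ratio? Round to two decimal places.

0.08

r̄ = (0.8 + 3 + 0.7 − 1.7 − 4 + 2.1 + 0.4) / 7 = 0.1857%
Σ(r − r̄)² = (0.8 − 0.1857)² + (3 − 0.1857)² + … = 33.3486
sample σ = √(33.3486 / 6) = √5.5581 = 2.3576%
IR = r̄ / tracking error = 0.1857 / 2.3576 = 0.0788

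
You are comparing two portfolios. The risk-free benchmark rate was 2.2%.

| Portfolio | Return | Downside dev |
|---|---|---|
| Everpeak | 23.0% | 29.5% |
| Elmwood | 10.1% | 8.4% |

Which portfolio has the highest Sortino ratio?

Elmwood

Everpeak: Sortino ratio = (23.0% − 2.2%) / 29.5% = 0.705
Elmwood: Sortino ratio = (10.1% − 2.2%) / 8.4% = 0.940
Highest: Elmwood (0.940).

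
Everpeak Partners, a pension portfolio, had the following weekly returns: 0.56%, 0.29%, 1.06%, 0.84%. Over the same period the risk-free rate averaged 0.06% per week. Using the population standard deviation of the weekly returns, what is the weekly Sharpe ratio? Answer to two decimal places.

r̄ = (0.56 + 0.29 + 1.06 + 0.84) / 4 = 2.750 / 4 = 0.6875%
Σ(r − r̄)² = 0.3363; population σ = √(0.3363/4) = 0.2900%
Sharpe = (r̄ − rf) / σ = (0.6875 − 0.06) / 0.2900 = 0.6275 / 0.2900 = 2.1638

2.16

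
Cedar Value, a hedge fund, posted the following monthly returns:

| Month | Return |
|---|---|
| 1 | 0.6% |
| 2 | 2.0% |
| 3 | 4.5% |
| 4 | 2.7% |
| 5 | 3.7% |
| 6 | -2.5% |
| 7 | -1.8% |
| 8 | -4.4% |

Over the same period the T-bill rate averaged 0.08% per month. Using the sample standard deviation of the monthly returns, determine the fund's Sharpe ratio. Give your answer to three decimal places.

Mean return μ = 4.80 / 8 = 0.6000%
Σ(r − μ)² = (0.6 − 0.6000)² + (2 − 0.6000)² + (4.5 − 0.6000)² + … = 71.5600
σ = √[71.5600 / 7] = 3.1973%
Sharpe = (μ − rf) / σ = (0.6000 − 0.08) / 3.1973 = 0.5200 / 3.1973 = 0.1626

0.163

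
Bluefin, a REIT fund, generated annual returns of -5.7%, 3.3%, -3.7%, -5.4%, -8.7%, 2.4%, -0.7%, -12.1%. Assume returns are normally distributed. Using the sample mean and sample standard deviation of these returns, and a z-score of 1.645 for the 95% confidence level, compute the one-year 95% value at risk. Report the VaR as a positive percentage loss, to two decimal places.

Mean return μ = -30.60 / 8 = -3.8250%
Σ(r − μ)² = (-5.7 − (-3.8250))² + (3.3 − (-3.8250))² + … = 197.5350
sample σ = √(197.5350 / 7) = √28.2193 = 5.3122%
VaR = −(μ − z·σ) = −(-3.8250 − 1.645 × 5.3122) = −(-12.5636) = 12.5636%

12.56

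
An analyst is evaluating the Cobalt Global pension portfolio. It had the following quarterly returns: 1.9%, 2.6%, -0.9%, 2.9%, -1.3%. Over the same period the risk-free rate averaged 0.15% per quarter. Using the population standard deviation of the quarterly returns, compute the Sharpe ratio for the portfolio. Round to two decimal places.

0.50

r̄ = (1.9 + 2.6 − 0.9 + 2.9 − 1.3) / 5 = 1.0400%
Σ(r − r̄)² = 15.8720; population σ = √(15.8720/5) = 1.7817%
Sharpe = (r̄ − rf) / σ = (1.0400 − 0.15) / 1.7817 = 0.8900 / 1.7817 = 0.4995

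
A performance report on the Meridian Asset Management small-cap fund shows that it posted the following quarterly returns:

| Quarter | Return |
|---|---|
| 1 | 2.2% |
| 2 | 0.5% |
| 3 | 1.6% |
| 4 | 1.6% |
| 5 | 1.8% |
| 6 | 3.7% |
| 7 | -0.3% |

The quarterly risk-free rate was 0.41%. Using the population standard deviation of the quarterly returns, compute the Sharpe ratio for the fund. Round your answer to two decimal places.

1.00

r̄ = (2.2 + 0.5 + 1.6 + 1.6 + 1.8 + 3.7 − 0.3) / 7 = 11.10 / 7 = 1.5857%
Σ(r − r̄)² = 9.6286; population σ = √(9.6286/7) = 1.1728%
Sharpe = (r̄ − rf) / σ = (1.5857 − 0.41) / 1.1728 = 1.1757 / 1.1728 = 1.0025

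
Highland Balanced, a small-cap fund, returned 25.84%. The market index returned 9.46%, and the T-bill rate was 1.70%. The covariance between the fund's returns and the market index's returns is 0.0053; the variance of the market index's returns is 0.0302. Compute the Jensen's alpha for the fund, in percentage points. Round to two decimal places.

22.78

β = Cov / Var = 0.0053 / 0.0302 = 0.1755
E[R] = Rf + β(Rm − Rf) = 1.70% + 0.1755 × (9.46% − 1.70%) = 3.0619%
α = Rp − E[R] = 25.84% − 3.0619% = 22.7781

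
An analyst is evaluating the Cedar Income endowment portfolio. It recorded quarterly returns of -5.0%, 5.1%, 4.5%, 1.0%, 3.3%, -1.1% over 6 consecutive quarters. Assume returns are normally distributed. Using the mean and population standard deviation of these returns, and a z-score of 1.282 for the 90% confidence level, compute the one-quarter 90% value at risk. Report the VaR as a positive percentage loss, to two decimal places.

Mean return r̄ = 7.80 / 6 = 1.3000%
Σ(r − r̄)² = 74.2200; population σ = √(74.2200/6) = 3.5171%
VaR = −(r̄ − z·σ) = −(1.3000 − 1.282 × 3.5171) = −(-3.2089) = 3.2089%

3.21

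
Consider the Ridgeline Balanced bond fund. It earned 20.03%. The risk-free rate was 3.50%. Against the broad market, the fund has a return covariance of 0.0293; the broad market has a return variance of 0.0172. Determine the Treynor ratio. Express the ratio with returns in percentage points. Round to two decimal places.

β = Cov / Var = 0.0293 / 0.0172 = 1.7035
Treynor = (Rp − Rf) / β = (20.03% − 3.50%) / 1.7035 = 16.53 / 1.7035 = 9.7036

9.70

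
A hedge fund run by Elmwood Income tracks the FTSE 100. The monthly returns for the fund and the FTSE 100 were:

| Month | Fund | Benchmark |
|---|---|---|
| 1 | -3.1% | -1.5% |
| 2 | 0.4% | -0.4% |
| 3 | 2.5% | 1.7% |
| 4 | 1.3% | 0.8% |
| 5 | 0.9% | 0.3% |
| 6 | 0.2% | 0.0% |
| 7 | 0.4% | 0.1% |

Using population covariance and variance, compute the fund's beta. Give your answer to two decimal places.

r̄p = 0.3714%,  r̄m = 0.1429%
Cov = Σ(rp − r̄p)(rm − r̄m) / 7 = 1.3884
Var(rm) = Σ(rm − r̄m)² / 7 = 0.8424
β = Cov / Var = 1.3884 / 0.8424 = 1.6481

1.65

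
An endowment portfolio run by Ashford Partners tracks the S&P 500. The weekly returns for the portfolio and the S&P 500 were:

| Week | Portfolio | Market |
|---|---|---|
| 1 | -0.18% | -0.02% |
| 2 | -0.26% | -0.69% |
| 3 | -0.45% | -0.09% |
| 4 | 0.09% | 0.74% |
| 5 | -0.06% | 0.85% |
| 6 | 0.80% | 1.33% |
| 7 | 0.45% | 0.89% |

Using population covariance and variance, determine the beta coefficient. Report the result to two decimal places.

r̄p = 0.0557%,  r̄m = 0.4300%
Cov = Σ(rp − r̄p)(rm − r̄m) / 7 = 0.2194
Var(rm) = Σ(rm − r̄m)² / 7 = 0.4316
β = Cov / Var = 0.2194 / 0.4316 = 0.5083

0.51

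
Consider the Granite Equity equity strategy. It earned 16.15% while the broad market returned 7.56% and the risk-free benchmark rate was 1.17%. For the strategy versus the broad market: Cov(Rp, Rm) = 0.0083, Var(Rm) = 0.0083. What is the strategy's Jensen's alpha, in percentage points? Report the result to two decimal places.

8.59

β = Cov / Var = 0.0083 / 0.0083 = 1.0000
E[R] = Rf + β(Rm − Rf) = 1.17% + 1.0000 × (7.56% − 1.17%) = 7.5600%
α = Rp − E[R] = 16.15% − 7.5600% = 8.5900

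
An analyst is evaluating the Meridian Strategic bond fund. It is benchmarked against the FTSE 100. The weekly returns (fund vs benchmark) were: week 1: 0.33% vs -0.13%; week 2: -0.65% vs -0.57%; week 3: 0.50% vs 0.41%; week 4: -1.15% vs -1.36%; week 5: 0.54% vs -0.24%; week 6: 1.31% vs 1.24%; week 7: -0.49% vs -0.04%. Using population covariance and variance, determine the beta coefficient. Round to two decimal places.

0.94

r̄p = 0.0557%,  r̄m = -0.0986%
Cov = Σ(rp − r̄p)(rm − r̄m) / 7 = 0.5213
Var(rm) = Σ(rm − r̄m)² / 7 = 0.5555
β = Cov / Var = 0.5213 / 0.5555 = 0.9384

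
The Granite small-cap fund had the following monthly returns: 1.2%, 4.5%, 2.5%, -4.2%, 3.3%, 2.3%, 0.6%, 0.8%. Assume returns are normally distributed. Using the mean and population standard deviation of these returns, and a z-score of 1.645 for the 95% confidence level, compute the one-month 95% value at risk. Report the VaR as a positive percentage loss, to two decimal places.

2.64

r̄ = (1.2 + 4.5 + 2.5 − 4.2 + 3.3 + 2.3 + 0.6 + 0.8) / 8 = 11.00 / 8 = 1.3750%
Population σ = √[Σ(r − r̄)² / 8] = √[47.6350 / 8] = √5.9544 = 2.4402%
VaR = −(r̄ − z·σ) = −(1.3750 − 1.645 × 2.4402) = −(-2.6391) = 2.6391%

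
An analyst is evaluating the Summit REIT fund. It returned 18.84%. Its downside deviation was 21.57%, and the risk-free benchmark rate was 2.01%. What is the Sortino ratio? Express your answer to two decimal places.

Sortino = (Rp − Rf) / σd = (18.84% − 2.01%) / 21.57% = 16.83% / 21.57% = 0.7803

0.78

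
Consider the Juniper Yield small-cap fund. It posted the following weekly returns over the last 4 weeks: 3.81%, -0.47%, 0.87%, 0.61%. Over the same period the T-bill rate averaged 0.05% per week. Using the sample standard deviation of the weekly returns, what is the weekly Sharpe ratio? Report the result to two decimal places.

r̄ = (3.81 − 0.47 + 0.87 + 0.61) / 4 = 1.2050%
Σ(r − r̄)² = (3.81 − 1.2050)² + (-0.47 − 1.2050)² + (0.87 − 1.2050)² + … = 10.0579
sample σ = √(10.0579 / 3) = √3.3526 = 1.8310%
Sharpe = (r̄ − rf) / σ = (1.2050 − 0.05) / 1.8310 = 1.1550 / 1.8310 = 0.6308

0.63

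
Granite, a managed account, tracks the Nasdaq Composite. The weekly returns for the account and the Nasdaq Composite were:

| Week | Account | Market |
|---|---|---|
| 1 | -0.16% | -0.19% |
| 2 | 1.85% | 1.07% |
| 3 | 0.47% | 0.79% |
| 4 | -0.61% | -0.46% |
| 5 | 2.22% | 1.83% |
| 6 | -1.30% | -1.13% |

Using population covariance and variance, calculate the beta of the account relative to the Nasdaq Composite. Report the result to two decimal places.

r̄p = 0.4117%,  r̄m = 0.3183%
Cov = Σ(rp − r̄p)(rm − r̄m) / 6 = 1.2345
Var(rm) = Σ(rm − r̄m)² / 6 = 1.0057
β = Cov / Var = 1.2345 / 1.0057 = 1.2275

1.23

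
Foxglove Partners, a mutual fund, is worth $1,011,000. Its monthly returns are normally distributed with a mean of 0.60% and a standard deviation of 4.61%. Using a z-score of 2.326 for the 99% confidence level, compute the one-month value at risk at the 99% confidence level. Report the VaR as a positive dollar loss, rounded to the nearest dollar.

$102,342

Return at the 99% tail: μ − z·σ = 0.60% − 2.326 × 4.61% = 0.6 − 10.72286 = -10.12286%
VaR = −(-10.12286%) × $1,011,000 = 10.12286% × $1,011,000 = $102,342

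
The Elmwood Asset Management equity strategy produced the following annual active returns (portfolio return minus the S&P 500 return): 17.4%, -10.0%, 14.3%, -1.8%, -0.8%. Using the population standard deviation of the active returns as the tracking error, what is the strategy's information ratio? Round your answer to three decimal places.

r̄ = (17.4 − 10 + 14.3 − 1.8 − 0.8) / 5 = 19.10 / 5 = 3.8200%
Population σ = √[Σ(r − r̄)² / 5] = √[538.1680 / 5] = √107.6336 = 10.3747%
IR = r̄ / tracking error = 3.8200 / 10.3747 = 0.3682

0.368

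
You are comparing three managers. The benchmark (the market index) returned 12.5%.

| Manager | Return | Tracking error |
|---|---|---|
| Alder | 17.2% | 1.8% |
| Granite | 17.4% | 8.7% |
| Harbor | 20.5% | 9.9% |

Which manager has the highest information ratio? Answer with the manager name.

Alder

Alder: IR = (17.2% − 12.5%) / 1.8% = 2.611
Granite: IR = (17.4% − 12.5%) / 8.7% = 0.563
Harbor: IR = (20.5% − 12.5%) / 9.9% = 0.808
Highest: Alder (2.611).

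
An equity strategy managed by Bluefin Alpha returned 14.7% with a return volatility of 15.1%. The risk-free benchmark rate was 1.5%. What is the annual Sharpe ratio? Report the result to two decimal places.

Sharpe = (Rp − Rf) / σp = (14.7% − 1.5%) / 15.1% = 13.20% / 15.1% = 0.8742

0.87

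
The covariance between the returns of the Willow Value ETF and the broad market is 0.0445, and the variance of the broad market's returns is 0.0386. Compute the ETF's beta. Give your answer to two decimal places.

β = Cov(Rp, Rm) / Var(Rm) = 0.0445 / 0.0386 = 1.1528

1.15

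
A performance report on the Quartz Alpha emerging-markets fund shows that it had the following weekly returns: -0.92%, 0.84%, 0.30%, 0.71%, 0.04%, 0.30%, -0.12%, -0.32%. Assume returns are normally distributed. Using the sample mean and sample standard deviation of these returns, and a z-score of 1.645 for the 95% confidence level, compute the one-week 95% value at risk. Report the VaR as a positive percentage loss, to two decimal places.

0.83

Mean return μ = 0.830 / 8 = 0.1038%
Sample σ = √[Σ(r − μ)² / 7] = √[2.2684 / 7] = √0.3241 = 0.5693%
VaR = −(μ − z·σ) = −(0.1038 − 1.645 × 0.5693) = −(-0.8327) = 0.8327%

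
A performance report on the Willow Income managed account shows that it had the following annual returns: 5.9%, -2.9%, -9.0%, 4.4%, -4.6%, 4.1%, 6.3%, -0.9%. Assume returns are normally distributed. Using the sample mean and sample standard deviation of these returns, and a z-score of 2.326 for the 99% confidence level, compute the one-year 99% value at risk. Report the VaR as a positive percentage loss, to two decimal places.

12.65

Mean return μ = 3.30 / 8 = 0.4125%
Σ(r − μ)² = 220.6888; sample σ = √(220.6888/7) = 5.6149%
VaR = −(μ − z·σ) = −(0.4125 − 2.326 × 5.6149) = −(-12.6478) = 12.6478%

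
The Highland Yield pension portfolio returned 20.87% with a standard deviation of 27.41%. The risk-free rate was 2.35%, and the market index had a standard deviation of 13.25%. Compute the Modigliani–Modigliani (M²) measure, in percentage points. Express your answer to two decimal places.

11.30

Sharpe = (Rp − Rf) / σp = (20.87% − 2.35%) / 27.41% = 0.6757
M² = Rf + Sharpe × σm = 2.35% + 0.6757 × 13.25% = 11.3030%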